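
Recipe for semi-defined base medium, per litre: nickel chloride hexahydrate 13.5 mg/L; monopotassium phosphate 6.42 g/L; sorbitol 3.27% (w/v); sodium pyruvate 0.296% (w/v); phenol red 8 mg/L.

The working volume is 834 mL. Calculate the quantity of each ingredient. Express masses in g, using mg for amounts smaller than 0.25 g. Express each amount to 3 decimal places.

nickel chloride hexahydrate 11.259 mg; monopotassium phosphate 5.354 g; sorbitol 27.272 g; sodium pyruvate 2.469 g; phenol red 6.672 mg

Target volume = 834 mL = 0.834 L.
nickel chloride hexahydrate: 13.5 mg/L × 0.834 L = 11.259 mg
monopotassium phosphate: 6.42 g/L × 0.834 L = 5.354 g
sorbitol: 3.27 g per 100 mL × 834 mL ÷ 100 = 27.272 g
sodium pyruvate: 0.296 g per 100 mL × 834 mL ÷ 100 = 2.469 g
phenol red: 8 mg/L × 0.834 L = 6.672 mg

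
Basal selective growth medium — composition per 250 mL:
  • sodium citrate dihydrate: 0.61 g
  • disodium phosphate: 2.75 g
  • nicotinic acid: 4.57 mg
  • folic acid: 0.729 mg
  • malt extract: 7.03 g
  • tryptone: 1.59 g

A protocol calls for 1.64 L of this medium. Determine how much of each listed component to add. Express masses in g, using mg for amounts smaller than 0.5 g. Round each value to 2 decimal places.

Ratio of target to recipe volume: 1640 / 250 = 6.56.
sodium citrate dihydrate: 0.61 g × (1640 mL / 250 mL) = 4.00 g
disodium phosphate: 2.75 g × (1640 mL / 250 mL) = 18.04 g
nicotinic acid: 4.57 mg × (1640 mL / 250 mL) = 29.98 mg
folic acid: 0.729 mg × (1640 mL / 250 mL) = 4.78 mg
malt extract: 7.03 g × (1640 mL / 250 mL) = 46.12 g
tryptone: 1.59 g × (1640 mL / 250 mL) = 10.43 g

sodium citrate dihydrate 4.00 g; disodium phosphate 18.04 g; nicotinic acid 29.98 mg; folic acid 4.78 mg; malt extract 46.12 g; tryptone 10.43 g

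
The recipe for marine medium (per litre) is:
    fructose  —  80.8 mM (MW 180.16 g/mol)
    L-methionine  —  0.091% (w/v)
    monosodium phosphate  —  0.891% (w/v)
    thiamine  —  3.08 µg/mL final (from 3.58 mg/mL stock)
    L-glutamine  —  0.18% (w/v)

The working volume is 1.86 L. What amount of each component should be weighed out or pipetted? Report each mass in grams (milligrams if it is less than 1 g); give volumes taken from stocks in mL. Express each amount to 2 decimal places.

Working volume: 1.86 L.
fructose: 80.8 mmol/L × 180.16 g/mol × 1.86 L ÷ 1000 = 27.08 g
L-methionine: 0.091% w/v = 0.91 g/L → 0.91 × 1.86 L = 1.69 g
monosodium phosphate: 0.891% w/v = 8.91 g/L → 8.91 × 1.86 L = 16.57 g
thiamine: C1V1 = C2V2 → 3.08 µg/mL × 1860 mL ÷ 3580 µg/mL = 1.60 mL
L-glutamine: 0.18% w/v = 1.8 g/L → 1.8 × 1.86 L = 3.35 g

fructose 27.08 g; L-methionine 1.69 g; monosodium phosphate 16.57 g; thiamine 1.60 mL; L-glutamine 3.35 g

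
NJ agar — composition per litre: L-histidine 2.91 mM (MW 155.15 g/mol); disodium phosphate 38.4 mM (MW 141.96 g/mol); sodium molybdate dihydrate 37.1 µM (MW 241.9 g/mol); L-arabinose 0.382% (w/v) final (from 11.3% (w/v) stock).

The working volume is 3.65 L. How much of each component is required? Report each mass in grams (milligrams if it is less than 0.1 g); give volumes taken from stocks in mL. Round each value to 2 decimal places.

Working volume: 3.65 L.
L-histidine: 2.91 mmol/L × 155.15 g/mol × 3.65 L ÷ 1000 = 1.65 g
disodium phosphate: 38.4 mmol/L × 141.96 g/mol × 3.65 L ÷ 1000 = 19.90 g
sodium molybdate dihydrate: 37.1 µmol/L × 241.9 g/mol × 3.65 L ÷ 1000 = 32.76 mg
L-arabinose: dilute stock: 0.382% ÷ 11.3% × 3650 mL = 123.39 mL

L-histidine 1.65 g; disodium phosphate 19.90 g; sodium molybdate dihydrate 32.76 mg; L-arabinose 123.39 mL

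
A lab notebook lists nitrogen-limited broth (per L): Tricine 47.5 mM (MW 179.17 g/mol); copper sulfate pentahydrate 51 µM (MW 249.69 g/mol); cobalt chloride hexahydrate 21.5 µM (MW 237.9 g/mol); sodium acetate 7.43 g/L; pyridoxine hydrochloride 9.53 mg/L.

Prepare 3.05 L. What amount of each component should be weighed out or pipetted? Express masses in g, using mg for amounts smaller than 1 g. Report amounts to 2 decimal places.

Tricine 25.96 g; copper sulfate pentahydrate 38.84 mg; cobalt chloride hexahydrate 15.60 mg; sodium acetate 22.66 g; pyridoxine hydrochloride 29.07 mg

Scale factor relative to 1 L: 3.05.
Tricine: 47.5 mmol/L × 179.17 g/mol × 3.05 L ÷ 1000 = 25.96 g
copper sulfate pentahydrate: 51 µmol/L × 249.69 g/mol × 3.05 L ÷ 1000 = 38.84 mg
cobalt chloride hexahydrate: 21.5 µmol/L × 237.9 g/mol × 3.05 L ÷ 1000 = 15.60 mg
sodium acetate: 7.43 g/L × 3.05 L = 22.66 g
pyridoxine hydrochloride: 9.53 mg/L × 3.05 L = 29.07 mg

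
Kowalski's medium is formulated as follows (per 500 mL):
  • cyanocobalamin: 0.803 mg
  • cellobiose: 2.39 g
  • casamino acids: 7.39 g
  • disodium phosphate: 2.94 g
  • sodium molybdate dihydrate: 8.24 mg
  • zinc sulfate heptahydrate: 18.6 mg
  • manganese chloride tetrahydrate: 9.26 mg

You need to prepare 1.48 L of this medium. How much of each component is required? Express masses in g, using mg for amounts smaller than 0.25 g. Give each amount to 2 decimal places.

cyanocobalamin 2.38 mg; cellobiose 7.07 g; casamino acids 21.87 g; disodium phosphate 8.70 g; sodium molybdate dihydrate 24.39 mg; zinc sulfate heptahydrate 55.06 mg; manganese chloride tetrahydrate 27.41 mg

Scale factor = 1480 mL / 500 mL = 2.96.
cyanocobalamin: 0.803 mg × (1480 mL / 500 mL) = 2.38 mg
cellobiose: 2.39 g × (1480 mL / 500 mL) = 7.07 g
casamino acids: 7.39 g × (1480 mL / 500 mL) = 21.87 g
disodium phosphate: 2.94 g × (1480 mL / 500 mL) = 8.70 g
sodium molybdate dihydrate: 8.24 mg × (1480 mL / 500 mL) = 24.39 mg
zinc sulfate heptahydrate: 18.6 mg × (1480 mL / 500 mL) = 55.06 mg
manganese chloride tetrahydrate: 9.26 mg × (1480 mL / 500 mL) = 27.41 mg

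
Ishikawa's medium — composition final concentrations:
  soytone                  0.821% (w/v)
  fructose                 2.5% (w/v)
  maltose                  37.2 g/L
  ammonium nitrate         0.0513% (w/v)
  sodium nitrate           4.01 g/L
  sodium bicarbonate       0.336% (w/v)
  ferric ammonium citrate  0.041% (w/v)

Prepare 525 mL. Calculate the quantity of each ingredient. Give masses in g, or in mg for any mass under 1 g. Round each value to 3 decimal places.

Working volume: 525 mL = 0.525 L.
soytone: 0.821 g per 100 mL × 525 mL ÷ 100 = 4.310 g
fructose: 2.5 g per 100 mL × 525 mL ÷ 100 = 13.125 g
maltose: 37.2 g/L × 0.525 L = 19.530 g
ammonium nitrate: 0.0513% w/v = 0.513 g/L → 0.513 × 0.525 L = 0.269325 g = 269.325 mg
sodium nitrate: 4.01 g/L × 0.525 L = 2.105 g
sodium bicarbonate: 0.336 g per 100 mL × 525 mL ÷ 100 = 1.764 g
ferric ammonium citrate: 0.041% w/v = 0.41 g/L → 0.41 × 0.525 L = 0.21525 g = 215.250 mg

soytone 4.310 g; fructose 13.125 g; maltose 19.530 g; ammonium nitrate 269.325 mg; sodium nitrate 2.105 g; sodium bicarbonate 1.764 g; ferric ammonium citrate 215.250 mg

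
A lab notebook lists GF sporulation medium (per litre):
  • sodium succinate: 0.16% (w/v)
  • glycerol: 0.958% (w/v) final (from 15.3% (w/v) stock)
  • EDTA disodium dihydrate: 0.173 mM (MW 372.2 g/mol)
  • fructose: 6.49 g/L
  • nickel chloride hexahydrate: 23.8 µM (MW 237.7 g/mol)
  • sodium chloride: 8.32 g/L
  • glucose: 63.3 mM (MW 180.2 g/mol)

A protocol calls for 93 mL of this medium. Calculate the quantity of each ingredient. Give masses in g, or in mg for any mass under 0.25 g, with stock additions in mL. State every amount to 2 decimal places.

Scale factor relative to 1 L: 0.093.
sodium succinate: 0.16 g per 100 mL × 93 mL ÷ 100 = 0.1488 g = 148.80 mg
glycerol: dilute stock: 0.958% ÷ 15.3% × 93 mL = 5.82 mL
EDTA disodium dihydrate: 0.173 mmol/L × 372.2 mg/mmol × 0.093 L = 5.99 mg
fructose: 6.49 g/L × 0.093 L = 0.60 g
nickel chloride hexahydrate: 23.8 µmol/L × 237.7 g/mol × 0.093 L ÷ 1000 = 0.53 mg
sodium chloride: 8.32 g/L × 0.093 L = 0.77 g
glucose: 63.3 mmol/L × 180.2 g/mol × 0.093 L ÷ 1000 = 1.06 g

sodium succinate 148.80 mg; glycerol 5.82 mL; EDTA disodium dihydrate 5.99 mg; fructose 0.60 g; nickel chloride hexahydrate 0.53 mg; sodium chloride 0.77 g; glucose 1.06 g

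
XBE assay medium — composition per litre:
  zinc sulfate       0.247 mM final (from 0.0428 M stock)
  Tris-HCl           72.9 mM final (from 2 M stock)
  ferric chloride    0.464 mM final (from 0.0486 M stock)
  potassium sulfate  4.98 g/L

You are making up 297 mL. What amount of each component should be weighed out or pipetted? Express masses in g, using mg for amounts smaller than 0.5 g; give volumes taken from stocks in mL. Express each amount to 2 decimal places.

Working volume: 297 mL = 0.297 L.
zinc sulfate: dilute stock: 0.247 mM × 297 mL ÷ 42.8 mM = 1.71 mL
Tris-HCl: dilute stock: 72.9 mM × 297 mL ÷ 2000 mM = 10.83 mL
ferric chloride: C1V1 = C2V2 → 0.464 mM × 297 mL ÷ 48.6 mM = 2.84 mL
potassium sulfate: 4.98 g/L × 0.297 L = 1.48 g

zinc sulfate 1.71 mL; Tris-HCl 10.83 mL; ferric chloride 2.84 mL; potassium sulfate 1.48 g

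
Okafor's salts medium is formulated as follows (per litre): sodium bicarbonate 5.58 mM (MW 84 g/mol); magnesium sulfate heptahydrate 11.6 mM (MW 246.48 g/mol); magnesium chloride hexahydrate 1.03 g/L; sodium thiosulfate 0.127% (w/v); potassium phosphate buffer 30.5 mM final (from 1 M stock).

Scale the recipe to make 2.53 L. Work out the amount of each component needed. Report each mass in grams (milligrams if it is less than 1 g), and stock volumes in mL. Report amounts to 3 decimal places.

Scale factor relative to 1 L: 2.53.
sodium bicarbonate: 5.58 mmol/L × 84 g/mol × 2.53 L ÷ 1000 = 1.186 g
magnesium sulfate heptahydrate: 11.6 mmol/L × 246.48 g/mol × 2.53 L ÷ 1000 = 7.234 g
magnesium chloride hexahydrate: 1.03 g/L × 2.53 L = 2.606 g
sodium thiosulfate: 0.127 g per 100 mL × 2530 mL ÷ 100 = 3.213 g
potassium phosphate buffer: V = C2·V2/C1 = 30.5 mM × 2530 mL ÷ 1000 mM = 77.165 mL

sodium bicarbonate 1.186 g; magnesium sulfate heptahydrate 7.234 g; magnesium chloride hexahydrate 2.606 g; sodium thiosulfate 3.213 g; potassium phosphate buffer 77.165 mL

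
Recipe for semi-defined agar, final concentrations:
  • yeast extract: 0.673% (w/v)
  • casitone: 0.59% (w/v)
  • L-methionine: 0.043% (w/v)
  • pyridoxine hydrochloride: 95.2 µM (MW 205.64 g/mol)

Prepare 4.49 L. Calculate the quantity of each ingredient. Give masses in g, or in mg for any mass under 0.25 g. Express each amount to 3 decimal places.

yeast extract 30.218 g; casitone 26.491 g; L-methionine 1.931 g; pyridoxine hydrochloride 87.900 mg

Working volume: 4.49 L.
yeast extract: 0.673 g per 100 mL × 4490 mL ÷ 100 = 30.218 g
casitone: 0.59 g per 100 mL × 4490 mL ÷ 100 = 26.491 g
L-methionine: 0.043 g per 100 mL × 4490 mL ÷ 100 = 1.931 g
pyridoxine hydrochloride: 95.2 µmol/L × 205.64 g/mol × 4.49 L ÷ 1000 = 87.900 mg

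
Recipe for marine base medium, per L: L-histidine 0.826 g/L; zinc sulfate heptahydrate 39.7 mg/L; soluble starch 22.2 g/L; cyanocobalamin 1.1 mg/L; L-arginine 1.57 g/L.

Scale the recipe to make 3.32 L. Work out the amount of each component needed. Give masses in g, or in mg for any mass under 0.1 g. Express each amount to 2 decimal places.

Working volume: 3.32 L.
L-histidine: 0.826 g/L × 3.32 L = 2.74 g
zinc sulfate heptahydrate: 39.7 mg/L × 3.32 L = 131.804 mg = 0.13 g
soluble starch: 22.2 g/L × 3.32 L = 73.70 g
cyanocobalamin: 1.1 mg/L × 3.32 L = 3.65 mg
L-arginine: 1.57 g/L × 3.32 L = 5.21 g

L-histidine 2.74 g; zinc sulfate heptahydrate 0.13 g; soluble starch 73.70 g; cyanocobalamin 3.65 mg; L-arginine 5.21 g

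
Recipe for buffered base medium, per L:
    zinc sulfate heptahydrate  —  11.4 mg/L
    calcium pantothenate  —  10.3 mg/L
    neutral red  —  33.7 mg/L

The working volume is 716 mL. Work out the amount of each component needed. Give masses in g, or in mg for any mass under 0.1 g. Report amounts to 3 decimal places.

Scale factor relative to 1 L: 0.716.
zinc sulfate heptahydrate: 11.4 mg/L × 0.716 L = 8.162 mg
calcium pantothenate: 10.3 mg/L × 0.716 L = 7.375 mg
neutral red: 33.7 mg/L × 0.716 L = 24.129 mg

zinc sulfate heptahydrate 8.162 mg; calcium pantothenate 7.375 mg; neutral red 24.129 mg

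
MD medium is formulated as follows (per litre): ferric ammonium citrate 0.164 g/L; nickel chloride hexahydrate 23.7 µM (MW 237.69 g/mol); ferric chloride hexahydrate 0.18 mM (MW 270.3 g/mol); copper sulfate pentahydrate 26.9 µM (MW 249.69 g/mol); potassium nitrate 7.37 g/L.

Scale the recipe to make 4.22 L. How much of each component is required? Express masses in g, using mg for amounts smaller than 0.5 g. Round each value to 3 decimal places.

ferric ammonium citrate 0.692 g; nickel chloride hexahydrate 23.772 mg; ferric chloride hexahydrate 205.320 mg; copper sulfate pentahydrate 28.344 mg; potassium nitrate 31.101 g

Scale factor relative to 1 L: 4.22.
ferric ammonium citrate: 0.164 g/L × 4.22 L = 0.692 g
nickel chloride hexahydrate: 23.7 µmol/L × 237.69 g/mol × 4.22 L ÷ 1000 = 23.772 mg
ferric chloride hexahydrate: 0.18 mmol/L × 270.3 mg/mmol × 4.22 L = 205.320 mg
copper sulfate pentahydrate: 26.9 µmol/L × 249.69 g/mol × 4.22 L ÷ 1000 = 28.344 mg
potassium nitrate: 7.37 g/L × 4.22 L = 31.101 g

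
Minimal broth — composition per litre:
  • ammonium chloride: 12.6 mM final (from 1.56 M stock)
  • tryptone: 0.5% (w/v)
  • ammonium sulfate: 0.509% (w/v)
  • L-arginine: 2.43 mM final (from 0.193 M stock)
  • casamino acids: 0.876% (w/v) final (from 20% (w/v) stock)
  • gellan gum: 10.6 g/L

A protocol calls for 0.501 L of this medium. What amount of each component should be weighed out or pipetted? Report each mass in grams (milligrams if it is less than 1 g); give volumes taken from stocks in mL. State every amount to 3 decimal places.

ammonium chloride 4.047 mL; tryptone 2.505 g; ammonium sulfate 2.550 g; L-arginine 6.308 mL; casamino acids 21.944 mL; gellan gum 5.311 g

Scale factor relative to 1 L: 0.501.
ammonium chloride: C1V1 = C2V2 → 12.6 mM × 501 mL ÷ 1560 mM = 4.047 mL
tryptone: 0.5% w/v = 5 g/L → 5 × 0.501 L = 2.505 g
ammonium sulfate: 0.509% w/v = 5.09 g/L → 5.09 × 0.501 L = 2.550 g
L-arginine: C1V1 = C2V2 → 2.43 mM × 501 mL ÷ 193 mM = 6.308 mL
casamino acids: C1V1 = C2V2 → 0.876% ÷ 20% × 501 mL = 21.944 mL
gellan gum: 10.6 g/L × 0.501 L = 5.311 g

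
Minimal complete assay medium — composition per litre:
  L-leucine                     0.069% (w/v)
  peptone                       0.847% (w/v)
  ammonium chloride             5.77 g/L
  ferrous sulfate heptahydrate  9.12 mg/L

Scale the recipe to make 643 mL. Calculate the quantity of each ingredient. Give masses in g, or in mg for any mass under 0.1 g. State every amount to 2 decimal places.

L-leucine 0.44 g; peptone 5.45 g; ammonium chloride 3.71 g; ferrous sulfate heptahydrate 5.86 mg

Working volume: 643 mL = 0.643 L.
L-leucine: 0.069 g per 100 mL × 643 mL ÷ 100 = 0.44 g
peptone: 0.847% w/v = 8.47 g/L → 8.47 × 0.643 L = 5.45 g
ammonium chloride: 5.77 g/L × 0.643 L = 3.71 g
ferrous sulfate heptahydrate: 9.12 mg/L × 0.643 L = 5.86 mg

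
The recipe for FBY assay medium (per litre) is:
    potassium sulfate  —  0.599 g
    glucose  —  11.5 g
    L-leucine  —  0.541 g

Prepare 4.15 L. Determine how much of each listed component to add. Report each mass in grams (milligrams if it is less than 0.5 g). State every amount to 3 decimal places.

potassium sulfate 2.486 g; glucose 47.725 g; L-leucine 2.245 g

Scale factor = 4150 mL / 1000 mL = 4.15.
potassium sulfate: 0.599 g × (4150 mL / 1000 mL) = 2.486 g
glucose: 11.5 g × (4150 mL / 1000 mL) = 47.725 g
L-leucine: 0.541 g × (4150 mL / 1000 mL) = 2.245 g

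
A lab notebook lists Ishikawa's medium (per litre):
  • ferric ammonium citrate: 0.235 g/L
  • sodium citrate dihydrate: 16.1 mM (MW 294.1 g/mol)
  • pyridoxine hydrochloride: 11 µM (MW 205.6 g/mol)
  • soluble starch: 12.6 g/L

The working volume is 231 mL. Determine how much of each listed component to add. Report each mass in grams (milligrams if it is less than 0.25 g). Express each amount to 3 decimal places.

Working volume: 231 mL = 0.231 L.
ferric ammonium citrate: 0.235 g/L × 0.231 L = 0.054285 g = 54.285 mg
sodium citrate dihydrate: 16.1 mmol/L × 294.1 g/mol × 0.231 L ÷ 1000 = 1.094 g
pyridoxine hydrochloride: 11 µmol/L × 205.6 g/mol × 0.231 L ÷ 1000 = 0.522 mg
soluble starch: 12.6 g/L × 0.231 L = 2.911 g

ferric ammonium citrate 54.285 mg; sodium citrate dihydrate 1.094 g; pyridoxine hydrochloride 0.522 mg; soluble starch 2.911 g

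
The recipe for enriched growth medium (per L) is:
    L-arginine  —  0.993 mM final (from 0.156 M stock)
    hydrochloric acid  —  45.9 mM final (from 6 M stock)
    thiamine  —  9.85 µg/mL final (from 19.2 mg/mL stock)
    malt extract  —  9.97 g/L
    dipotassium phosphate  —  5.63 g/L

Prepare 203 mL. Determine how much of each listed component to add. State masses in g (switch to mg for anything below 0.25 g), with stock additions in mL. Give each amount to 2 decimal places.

L-arginine 1.29 mL; hydrochloric acid 1.55 mL; thiamine 0.10 mL; malt extract 2.02 g; dipotassium phosphate 1.14 g

Target volume = 203 mL = 0.203 L.
L-arginine: dilute stock: 0.993 mM × 203 mL ÷ 156 mM = 1.29 mL
hydrochloric acid: dilute stock: 45.9 mM × 203 mL ÷ 6000 mM = 1.55 mL
thiamine: C1V1 = C2V2 → 9.85 µg/mL × 203 mL ÷ 19200 µg/mL = 0.10 mL
malt extract: 9.97 g/L × 0.203 L = 2.02 g
dipotassium phosphate: 5.63 g/L × 0.203 L = 1.14 g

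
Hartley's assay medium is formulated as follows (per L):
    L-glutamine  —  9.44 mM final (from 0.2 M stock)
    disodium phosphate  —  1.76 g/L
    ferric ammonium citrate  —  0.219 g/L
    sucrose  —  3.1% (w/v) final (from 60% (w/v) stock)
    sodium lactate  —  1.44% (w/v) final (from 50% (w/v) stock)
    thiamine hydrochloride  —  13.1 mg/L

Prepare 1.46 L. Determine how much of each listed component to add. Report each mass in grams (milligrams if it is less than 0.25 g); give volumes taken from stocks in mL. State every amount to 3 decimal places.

L-glutamine 68.912 mL; disodium phosphate 2.570 g; ferric ammonium citrate 0.320 g; sucrose 75.433 mL; sodium lactate 42.048 mL; thiamine hydrochloride 19.126 mg

Working volume: 1.46 L.
L-glutamine: C1V1 = C2V2 → 9.44 mM × 1460 mL ÷ 200 mM = 68.912 mL
disodium phosphate: 1.76 g/L × 1.46 L = 2.570 g
ferric ammonium citrate: 0.219 g/L × 1.46 L = 0.320 g
sucrose: V = C2·V2/C1 = 3.1% ÷ 60% × 1460 mL = 75.433 mL
sodium lactate: C1V1 = C2V2 → 1.44% ÷ 50% × 1460 mL = 42.048 mL
thiamine hydrochloride: 13.1 mg/L × 1.46 L = 19.126 mg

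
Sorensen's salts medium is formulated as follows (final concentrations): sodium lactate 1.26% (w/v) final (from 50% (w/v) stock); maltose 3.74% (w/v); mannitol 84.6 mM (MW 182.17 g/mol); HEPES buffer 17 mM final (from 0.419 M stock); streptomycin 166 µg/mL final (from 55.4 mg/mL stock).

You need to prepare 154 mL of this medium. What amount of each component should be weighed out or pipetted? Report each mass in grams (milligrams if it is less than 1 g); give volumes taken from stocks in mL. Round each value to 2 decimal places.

Scale factor relative to 1 L: 0.154.
sodium lactate: C1V1 = C2V2 → 1.26% ÷ 50% × 154 mL = 3.88 mL
maltose: 3.74% w/v = 37.4 g/L → 37.4 × 0.154 L = 5.76 g
mannitol: 84.6 mmol/L × 182.17 g/mol × 0.154 L ÷ 1000 = 2.37 g
HEPES buffer: dilute stock: 17 mM × 154 mL ÷ 419 mM = 6.25 mL
streptomycin: V = C2·V2/C1 = 166 µg/mL × 154 mL ÷ 55400 µg/mL = 0.46 mL

sodium lactate 3.88 mL; maltose 5.76 g; mannitol 2.37 g; HEPES buffer 6.25 mL; streptomycin 0.46 mL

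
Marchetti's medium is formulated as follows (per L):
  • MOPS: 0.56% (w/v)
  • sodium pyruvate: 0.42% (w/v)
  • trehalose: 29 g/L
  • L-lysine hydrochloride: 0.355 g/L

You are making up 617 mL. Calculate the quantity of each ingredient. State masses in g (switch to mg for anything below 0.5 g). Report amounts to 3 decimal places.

Working volume: 617 mL = 0.617 L.
MOPS: 0.56 g per 100 mL × 617 mL ÷ 100 = 3.455 g
sodium pyruvate: 0.42 g per 100 mL × 617 mL ÷ 100 = 2.591 g
trehalose: 29 g/L × 0.617 L = 17.893 g
L-lysine hydrochloride: 0.355 g/L × 0.617 L = 0.219035 g = 219.035 mg

MOPS 3.455 g; sodium pyruvate 2.591 g; trehalose 17.893 g; L-lysine hydrochloride 219.035 mg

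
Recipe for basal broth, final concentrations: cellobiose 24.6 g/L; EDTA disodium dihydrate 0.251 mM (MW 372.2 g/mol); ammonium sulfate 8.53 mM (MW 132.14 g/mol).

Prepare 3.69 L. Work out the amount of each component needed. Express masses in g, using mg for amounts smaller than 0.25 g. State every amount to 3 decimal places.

Scale factor relative to 1 L: 3.69.
cellobiose: 24.6 g/L × 3.69 L = 90.774 g
EDTA disodium dihydrate: 0.251 mmol/L × 372.2 g/mol × 3.69 L ÷ 1000 = 0.345 g
ammonium sulfate: 8.53 mmol/L × 132.14 g/mol × 3.69 L ÷ 1000 = 4.159 g

cellobiose 90.774 g; EDTA disodium dihydrate 0.345 g; ammonium sulfate 4.159 g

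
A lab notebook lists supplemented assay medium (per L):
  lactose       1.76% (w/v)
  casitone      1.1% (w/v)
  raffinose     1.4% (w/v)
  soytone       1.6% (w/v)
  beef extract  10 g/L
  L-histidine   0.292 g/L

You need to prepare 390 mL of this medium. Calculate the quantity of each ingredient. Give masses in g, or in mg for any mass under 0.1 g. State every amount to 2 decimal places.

Working volume: 390 mL = 0.39 L.
lactose: 1.76% w/v = 17.6 g/L → 17.6 × 0.39 L = 6.86 g
casitone: 1.1 g per 100 mL × 390 mL ÷ 100 = 4.29 g
raffinose: 1.4 g per 100 mL × 390 mL ÷ 100 = 5.46 g
soytone: 1.6% w/v = 16 g/L → 16 × 0.39 L = 6.24 g
beef extract: 10 g/L × 0.39 L = 3.90 g
L-histidine: 0.292 g/L × 0.39 L = 0.11 g

lactose 6.86 g; casitone 4.29 g; raffinose 5.46 g; soytone 6.24 g; beef extract 3.90 g; L-histidine 0.11 g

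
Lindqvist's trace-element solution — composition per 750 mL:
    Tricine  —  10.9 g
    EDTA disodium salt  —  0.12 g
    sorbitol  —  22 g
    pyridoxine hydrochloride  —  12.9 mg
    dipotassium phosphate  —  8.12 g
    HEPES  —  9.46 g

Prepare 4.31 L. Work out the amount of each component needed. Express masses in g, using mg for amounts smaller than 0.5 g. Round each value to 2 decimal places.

Ratio of target to recipe volume: 4310 / 750 = 5.74667.
Tricine: 10.9 g × (4310 mL / 750 mL) = 62.64 g
EDTA disodium salt: 0.12 g × (4310 mL / 750 mL) = 0.69 g
sorbitol: 22 g × (4310 mL / 750 mL) = 126.43 g
pyridoxine hydrochloride: 12.9 mg × (4310 mL / 750 mL) = 74.13 mg
dipotassium phosphate: 8.12 g × (4310 mL / 750 mL) = 46.66 g
HEPES: 9.46 g × (4310 mL / 750 mL) = 54.36 g

Tricine 62.64 g; EDTA disodium salt 0.69 g; sorbitol 126.43 g; pyridoxine hydrochloride 74.13 mg; dipotassium phosphate 46.66 g; HEPES 54.36 g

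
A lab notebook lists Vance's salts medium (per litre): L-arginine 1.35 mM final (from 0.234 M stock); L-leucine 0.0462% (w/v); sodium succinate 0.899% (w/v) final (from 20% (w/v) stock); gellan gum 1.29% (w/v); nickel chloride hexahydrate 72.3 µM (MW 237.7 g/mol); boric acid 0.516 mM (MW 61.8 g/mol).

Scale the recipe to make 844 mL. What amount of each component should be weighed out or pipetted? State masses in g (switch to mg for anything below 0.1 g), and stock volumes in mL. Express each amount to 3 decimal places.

L-arginine 4.869 mL; L-leucine 0.390 g; sodium succinate 37.938 mL; gellan gum 10.888 g; nickel chloride hexahydrate 14.505 mg; boric acid 26.914 mg

Scale factor relative to 1 L: 0.844.
L-arginine: C1V1 = C2V2 → 1.35 mM × 844 mL ÷ 234 mM = 4.869 mL
L-leucine: 0.0462 g per 100 mL × 844 mL ÷ 100 = 0.390 g
sodium succinate: dilute stock: 0.899% ÷ 20% × 844 mL = 37.938 mL
gellan gum: 1.29 g per 100 mL × 844 mL ÷ 100 = 10.888 g
nickel chloride hexahydrate: 72.3 µmol/L × 237.7 g/mol × 0.844 L ÷ 1000 = 14.505 mg
boric acid: 0.516 mmol/L × 61.8 mg/mmol × 0.844 L = 26.914 mg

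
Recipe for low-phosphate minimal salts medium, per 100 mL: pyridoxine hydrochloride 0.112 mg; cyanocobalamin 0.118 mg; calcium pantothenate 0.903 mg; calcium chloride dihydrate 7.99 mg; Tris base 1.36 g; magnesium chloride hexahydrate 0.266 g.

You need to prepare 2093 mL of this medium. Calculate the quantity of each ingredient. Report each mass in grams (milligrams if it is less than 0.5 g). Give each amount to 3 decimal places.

Scale factor = 2093 mL / 100 mL = 20.93.
pyridoxine hydrochloride: 0.112 mg × (2093 mL / 100 mL) = 2.344 mg
cyanocobalamin: 0.118 mg × (2093 mL / 100 mL) = 2.470 mg
calcium pantothenate: 0.903 mg × (2093 mL / 100 mL) = 18.900 mg
calcium chloride dihydrate: 7.99 mg × (2093 mL / 100 mL) = 167.231 mg
Tris base: 1.36 g × (2093 mL / 100 mL) = 28.465 g
magnesium chloride hexahydrate: 0.266 g × (2093 mL / 100 mL) = 5.567 g

pyridoxine hydrochloride 2.344 mg; cyanocobalamin 2.470 mg; calcium pantothenate 18.900 mg; calcium chloride dihydrate 167.231 mg; Tris base 28.465 g; magnesium chloride hexahydrate 5.567 g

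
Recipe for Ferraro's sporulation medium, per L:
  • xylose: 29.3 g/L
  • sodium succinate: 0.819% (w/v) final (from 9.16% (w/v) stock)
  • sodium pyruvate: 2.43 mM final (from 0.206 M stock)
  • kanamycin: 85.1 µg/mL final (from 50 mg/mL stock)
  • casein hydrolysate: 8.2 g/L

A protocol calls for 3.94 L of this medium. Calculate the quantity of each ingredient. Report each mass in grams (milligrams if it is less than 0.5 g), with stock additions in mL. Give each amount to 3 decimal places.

xylose 115.442 g; sodium succinate 352.277 mL; sodium pyruvate 46.477 mL; kanamycin 6.706 mL; casein hydrolysate 32.308 g

Working volume: 3.94 L.
xylose: 29.3 g/L × 3.94 L = 115.442 g
sodium succinate: C1V1 = C2V2 → 0.819% ÷ 9.16% × 3940 mL = 352.277 mL
sodium pyruvate: dilute stock: 2.43 mM × 3940 mL ÷ 206 mM = 46.477 mL
kanamycin: C1V1 = C2V2 → 85.1 µg/mL × 3940 mL ÷ 50000 µg/mL = 6.706 mL
casein hydrolysate: 8.2 g/L × 3.94 L = 32.308 g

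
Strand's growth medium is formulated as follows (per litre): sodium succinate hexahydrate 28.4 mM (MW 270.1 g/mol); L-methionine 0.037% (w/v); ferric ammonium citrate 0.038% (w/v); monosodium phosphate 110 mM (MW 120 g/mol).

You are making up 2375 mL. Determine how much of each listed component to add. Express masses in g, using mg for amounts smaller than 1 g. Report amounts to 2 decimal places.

Working volume: 2375 mL = 2.375 L.
sodium succinate hexahydrate: 28.4 mmol/L × 270.1 g/mol × 2.375 L ÷ 1000 = 18.22 g
L-methionine: 0.037 g per 100 mL × 2375 mL ÷ 100 = 0.87875 g = 878.75 mg
ferric ammonium citrate: 0.038% w/v = 0.38 g/L → 0.38 × 2.375 L = 0.9025 g = 902.50 mg
monosodium phosphate: 110 mmol/L × 120 g/mol × 2.375 L ÷ 1000 = 31.35 g

sodium succinate hexahydrate 18.22 g; L-methionine 878.75 mg; ferric ammonium citrate 902.50 mg; monosodium phosphate 31.35 g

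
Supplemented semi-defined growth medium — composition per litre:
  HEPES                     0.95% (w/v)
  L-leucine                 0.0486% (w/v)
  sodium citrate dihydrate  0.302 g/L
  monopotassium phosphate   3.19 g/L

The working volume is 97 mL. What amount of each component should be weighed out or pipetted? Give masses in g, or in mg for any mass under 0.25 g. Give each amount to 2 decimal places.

HEPES 0.92 g; L-leucine 47.14 mg; sodium citrate dihydrate 29.29 mg; monopotassium phosphate 0.31 g

Target volume = 97 mL = 0.097 L.
HEPES: 0.95 g per 100 mL × 97 mL ÷ 100 = 0.92 g
L-leucine: 0.0486% w/v = 0.486 g/L → 0.486 × 0.097 L = 0.047142 g = 47.14 mg
sodium citrate dihydrate: 0.302 g/L × 0.097 L = 0.029294 g = 29.29 mg
monopotassium phosphate: 3.19 g/L × 0.097 L = 0.31 g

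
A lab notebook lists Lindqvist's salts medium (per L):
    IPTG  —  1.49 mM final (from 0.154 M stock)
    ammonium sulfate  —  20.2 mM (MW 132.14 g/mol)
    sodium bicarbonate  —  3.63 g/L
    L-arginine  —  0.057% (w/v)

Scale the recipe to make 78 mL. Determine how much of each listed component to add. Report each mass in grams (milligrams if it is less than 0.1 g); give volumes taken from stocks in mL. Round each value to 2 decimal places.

Target volume = 78 mL = 0.078 L.
IPTG: dilute stock: 1.49 mM × 78 mL ÷ 154 mM = 0.75 mL
ammonium sulfate: 20.2 mmol/L × 132.14 g/mol × 0.078 L ÷ 1000 = 0.21 g
sodium bicarbonate: 3.63 g/L × 0.078 L = 0.28 g
L-arginine: 0.057 g per 100 mL × 78 mL ÷ 100 = 0.04446 g = 44.46 mg

IPTG 0.75 mL; ammonium sulfate 0.21 g; sodium bicarbonate 0.28 g; L-arginine 44.46 mg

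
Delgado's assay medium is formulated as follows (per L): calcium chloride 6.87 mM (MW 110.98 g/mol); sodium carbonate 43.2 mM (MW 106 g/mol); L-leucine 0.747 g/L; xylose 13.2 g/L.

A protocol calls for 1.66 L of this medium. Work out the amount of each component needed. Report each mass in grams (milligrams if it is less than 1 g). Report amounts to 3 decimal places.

Working volume: 1.66 L.
calcium chloride: 6.87 mmol/L × 110.98 g/mol × 1.66 L ÷ 1000 = 1.266 g
sodium carbonate: 43.2 mmol/L × 106 g/mol × 1.66 L ÷ 1000 = 7.601 g
L-leucine: 0.747 g/L × 1.66 L = 1.240 g
xylose: 13.2 g/L × 1.66 L = 21.912 g

calcium chloride 1.266 g; sodium carbonate 7.601 g; L-leucine 1.240 g; xylose 21.912 g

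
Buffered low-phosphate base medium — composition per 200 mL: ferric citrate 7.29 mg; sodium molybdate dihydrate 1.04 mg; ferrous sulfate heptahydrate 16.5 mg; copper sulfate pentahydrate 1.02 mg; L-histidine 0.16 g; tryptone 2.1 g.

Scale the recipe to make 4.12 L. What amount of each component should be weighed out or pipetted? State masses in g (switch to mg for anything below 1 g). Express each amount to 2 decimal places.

ferric citrate 150.17 mg; sodium molybdate dihydrate 21.42 mg; ferrous sulfate heptahydrate 339.90 mg; copper sulfate pentahydrate 21.01 mg; L-histidine 3.30 g; tryptone 43.26 g

Ratio of target to recipe volume: 4120 / 200 = 20.6.
ferric citrate: 7.29 mg × (4120 mL / 200 mL) = 150.17 mg
sodium molybdate dihydrate: 1.04 mg × (4120 mL / 200 mL) = 21.42 mg
ferrous sulfate heptahydrate: 16.5 mg × (4120 mL / 200 mL) = 339.90 mg
copper sulfate pentahydrate: 1.02 mg × (4120 mL / 200 mL) = 21.01 mg
L-histidine: 0.16 g × (4120 mL / 200 mL) = 3.30 g
tryptone: 2.1 g × (4120 mL / 200 mL) = 43.26 g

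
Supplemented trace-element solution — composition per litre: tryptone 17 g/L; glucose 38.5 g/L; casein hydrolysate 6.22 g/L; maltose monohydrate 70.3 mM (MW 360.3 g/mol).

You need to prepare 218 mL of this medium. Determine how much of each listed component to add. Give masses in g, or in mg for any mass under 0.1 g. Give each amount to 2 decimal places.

tryptone 3.71 g; glucose 8.39 g; casein hydrolysate 1.36 g; maltose monohydrate 5.52 g

Target volume = 218 mL = 0.218 L.
tryptone: 17 g/L × 0.218 L = 3.71 g
glucose: 38.5 g/L × 0.218 L = 8.39 g
casein hydrolysate: 6.22 g/L × 0.218 L = 1.36 g
maltose monohydrate: 70.3 mmol/L × 360.3 g/mol × 0.218 L ÷ 1000 = 5.52 g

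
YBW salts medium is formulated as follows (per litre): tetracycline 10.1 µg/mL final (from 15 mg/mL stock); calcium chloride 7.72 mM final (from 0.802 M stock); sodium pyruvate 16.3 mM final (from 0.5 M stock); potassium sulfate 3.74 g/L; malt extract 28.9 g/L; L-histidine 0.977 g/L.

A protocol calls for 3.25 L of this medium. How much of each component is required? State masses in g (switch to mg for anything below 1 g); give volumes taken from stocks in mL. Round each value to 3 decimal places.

Working volume: 3.25 L.
tetracycline: V = C2·V2/C1 = 10.1 µg/mL × 3250 mL ÷ 15000 µg/mL = 2.188 mL
calcium chloride: C1V1 = C2V2 → 7.72 mM × 3250 mL ÷ 802 mM = 31.284 mL
sodium pyruvate: V = C2·V2/C1 = 16.3 mM × 3250 mL ÷ 500 mM = 105.950 mL
potassium sulfate: 3.74 g/L × 3.25 L = 12.155 g
malt extract: 28.9 g/L × 3.25 L = 93.925 g
L-histidine: 0.977 g/L × 3.25 L = 3.175 g

tetracycline 2.188 mL; calcium chloride 31.284 mL; sodium pyruvate 105.950 mL; potassium sulfate 12.155 g; malt extract 93.925 g; L-histidine 3.175 g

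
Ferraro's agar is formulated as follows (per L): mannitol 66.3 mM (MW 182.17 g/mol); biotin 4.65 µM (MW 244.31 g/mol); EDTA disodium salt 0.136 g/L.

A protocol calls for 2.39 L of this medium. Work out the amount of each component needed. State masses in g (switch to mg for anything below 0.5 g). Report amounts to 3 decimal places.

mannitol 28.866 g; biotin 2.715 mg; EDTA disodium salt 325.040 mg

Working volume: 2.39 L.
mannitol: 66.3 mmol/L × 182.17 g/mol × 2.39 L ÷ 1000 = 28.866 g
biotin: 4.65 µmol/L × 244.31 g/mol × 2.39 L ÷ 1000 = 2.715 mg
EDTA disodium salt: 0.136 g/L × 2.39 L = 0.32504 g = 325.040 mg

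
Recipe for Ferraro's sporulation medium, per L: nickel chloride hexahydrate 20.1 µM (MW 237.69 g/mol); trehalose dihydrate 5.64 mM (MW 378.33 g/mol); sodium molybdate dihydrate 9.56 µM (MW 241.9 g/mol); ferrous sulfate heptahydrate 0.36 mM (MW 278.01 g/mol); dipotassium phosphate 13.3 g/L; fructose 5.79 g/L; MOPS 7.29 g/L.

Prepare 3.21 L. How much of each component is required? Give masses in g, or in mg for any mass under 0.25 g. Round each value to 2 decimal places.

Scale factor relative to 1 L: 3.21.
nickel chloride hexahydrate: 20.1 µmol/L × 237.69 g/mol × 3.21 L ÷ 1000 = 15.34 mg
trehalose dihydrate: 5.64 mmol/L × 378.33 g/mol × 3.21 L ÷ 1000 = 6.85 g
sodium molybdate dihydrate: 9.56 µmol/L × 241.9 g/mol × 3.21 L ÷ 1000 = 7.42 mg
ferrous sulfate heptahydrate: 0.36 mmol/L × 278.01 g/mol × 3.21 L ÷ 1000 = 0.32 g
dipotassium phosphate: 13.3 g/L × 3.21 L = 42.69 g
fructose: 5.79 g/L × 3.21 L = 18.59 g
MOPS: 7.29 g/L × 3.21 L = 23.40 g

nickel chloride hexahydrate 15.34 mg; trehalose dihydrate 6.85 g; sodium molybdate dihydrate 7.42 mg; ferrous sulfate heptahydrate 0.32 g; dipotassium phosphate 42.69 g; fructose 18.59 g; MOPS 23.40 g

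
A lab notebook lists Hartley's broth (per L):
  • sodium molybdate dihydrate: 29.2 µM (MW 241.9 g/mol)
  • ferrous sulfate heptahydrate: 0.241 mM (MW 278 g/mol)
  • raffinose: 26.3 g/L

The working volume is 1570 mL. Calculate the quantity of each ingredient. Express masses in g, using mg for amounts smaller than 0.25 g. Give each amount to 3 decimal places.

sodium molybdate dihydrate 11.090 mg; ferrous sulfate heptahydrate 105.187 mg; raffinose 41.291 g

Working volume: 1570 mL = 1.57 L.
sodium molybdate dihydrate: 29.2 µmol/L × 241.9 g/mol × 1.57 L ÷ 1000 = 11.090 mg
ferrous sulfate heptahydrate: 0.241 mmol/L × 278 mg/mmol × 1.57 L = 105.187 mg
raffinose: 26.3 g/L × 1.57 L = 41.291 g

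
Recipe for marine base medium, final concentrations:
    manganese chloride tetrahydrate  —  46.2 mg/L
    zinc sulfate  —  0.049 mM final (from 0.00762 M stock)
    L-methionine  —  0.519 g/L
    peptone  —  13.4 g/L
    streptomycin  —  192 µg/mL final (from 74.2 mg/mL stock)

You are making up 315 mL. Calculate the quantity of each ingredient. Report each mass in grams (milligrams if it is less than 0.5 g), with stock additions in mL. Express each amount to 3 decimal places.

Scale factor relative to 1 L: 0.315.
manganese chloride tetrahydrate: 46.2 mg/L × 0.315 L = 14.553 mg
zinc sulfate: V = C2·V2/C1 = 0.049 mM × 315 mL ÷ 7.62 mM = 2.026 mL
L-methionine: 0.519 g/L × 0.315 L = 0.163485 g = 163.485 mg
peptone: 13.4 g/L × 0.315 L = 4.221 g
streptomycin: V = C2·V2/C1 = 192 µg/mL × 315 mL ÷ 74200 µg/mL = 0.815 mL

manganese chloride tetrahydrate 14.553 mg; zinc sulfate 2.026 mL; L-methionine 163.485 mg; peptone 4.221 g; streptomycin 0.815 mL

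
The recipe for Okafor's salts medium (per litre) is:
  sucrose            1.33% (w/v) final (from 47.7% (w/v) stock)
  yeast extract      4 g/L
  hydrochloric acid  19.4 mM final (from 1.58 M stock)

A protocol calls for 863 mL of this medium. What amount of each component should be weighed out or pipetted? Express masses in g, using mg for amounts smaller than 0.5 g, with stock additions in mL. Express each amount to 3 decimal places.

Scale factor relative to 1 L: 0.863.
sucrose: C1V1 = C2V2 → 1.33% ÷ 47.7% × 863 mL = 24.063 mL
yeast extract: 4 g/L × 0.863 L = 3.452 g
hydrochloric acid: dilute stock: 19.4 mM × 863 mL ÷ 1580 mM = 10.596 mL

sucrose 24.063 mL; yeast extract 3.452 g; hydrochloric acid 10.596 mL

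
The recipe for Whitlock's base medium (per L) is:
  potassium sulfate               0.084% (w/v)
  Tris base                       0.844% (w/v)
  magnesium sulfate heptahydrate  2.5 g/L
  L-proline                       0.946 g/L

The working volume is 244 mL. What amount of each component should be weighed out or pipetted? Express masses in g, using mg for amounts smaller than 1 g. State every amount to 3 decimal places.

Target volume = 244 mL = 0.244 L.
potassium sulfate: 0.084 g per 100 mL × 244 mL ÷ 100 = 0.20496 g = 204.960 mg
Tris base: 0.844% w/v = 8.44 g/L → 8.44 × 0.244 L = 2.059 g
magnesium sulfate heptahydrate: 2.5 g/L × 0.244 L = 0.61 g = 610.000 mg
L-proline: 0.946 g/L × 0.244 L = 0.230824 g = 230.824 mg

potassium sulfate 204.960 mg; Tris base 2.059 g; magnesium sulfate heptahydrate 610.000 mg; L-proline 230.824 mg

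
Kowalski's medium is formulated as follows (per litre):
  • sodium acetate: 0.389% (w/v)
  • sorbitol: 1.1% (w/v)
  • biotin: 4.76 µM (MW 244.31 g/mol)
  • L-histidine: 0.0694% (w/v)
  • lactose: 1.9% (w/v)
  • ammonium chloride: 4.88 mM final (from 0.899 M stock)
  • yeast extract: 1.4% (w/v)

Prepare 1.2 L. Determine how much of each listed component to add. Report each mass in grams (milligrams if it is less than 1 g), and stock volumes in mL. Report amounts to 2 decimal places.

Scale factor relative to 1 L: 1.2.
sodium acetate: 0.389 g per 100 mL × 1200 mL ÷ 100 = 4.67 g
sorbitol: 1.1 g per 100 mL × 1200 mL ÷ 100 = 13.20 g
biotin: 4.76 µmol/L × 244.31 g/mol × 1.2 L ÷ 1000 = 1.40 mg
L-histidine: 0.0694% w/v = 0.694 g/L → 0.694 × 1.2 L = 0.8328 g = 832.80 mg
lactose: 1.9 g per 100 mL × 1200 mL ÷ 100 = 22.80 g
ammonium chloride: C1V1 = C2V2 → 4.88 mM × 1200 mL ÷ 899 mM = 6.51 mL
yeast extract: 1.4 g per 100 mL × 1200 mL ÷ 100 = 16.80 g

sodium acetate 4.67 g; sorbitol 13.20 g; biotin 1.40 mg; L-histidine 832.80 mg; lactose 22.80 g; ammonium chloride 6.51 mL; yeast extract 16.80 g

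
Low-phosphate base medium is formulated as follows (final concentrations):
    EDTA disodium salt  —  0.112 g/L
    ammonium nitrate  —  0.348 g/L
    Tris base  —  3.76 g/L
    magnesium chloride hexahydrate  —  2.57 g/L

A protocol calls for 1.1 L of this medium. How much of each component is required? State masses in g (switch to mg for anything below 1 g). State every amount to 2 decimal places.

Working volume: 1.1 L.
EDTA disodium salt: 0.112 g/L × 1.1 L = 0.1232 g = 123.20 mg
ammonium nitrate: 0.348 g/L × 1.1 L = 0.3828 g = 382.80 mg
Tris base: 3.76 g/L × 1.1 L = 4.14 g
magnesium chloride hexahydrate: 2.57 g/L × 1.1 L = 2.83 g

EDTA disodium salt 123.20 mg; ammonium nitrate 382.80 mg; Tris base 4.14 g; magnesium chloride hexahydrate 2.83 g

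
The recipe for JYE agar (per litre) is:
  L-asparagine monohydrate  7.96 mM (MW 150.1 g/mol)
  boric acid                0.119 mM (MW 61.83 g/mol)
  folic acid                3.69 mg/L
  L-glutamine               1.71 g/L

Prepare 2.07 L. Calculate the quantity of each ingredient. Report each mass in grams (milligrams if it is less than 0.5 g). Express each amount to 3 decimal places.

L-asparagine monohydrate 2.473 g; boric acid 15.231 mg; folic acid 7.638 mg; L-glutamine 3.540 g

Scale factor relative to 1 L: 2.07.
L-asparagine monohydrate: 7.96 mmol/L × 150.1 g/mol × 2.07 L ÷ 1000 = 2.473 g
boric acid: 0.119 mmol/L × 61.83 mg/mmol × 2.07 L = 15.231 mg
folic acid: 3.69 mg/L × 2.07 L = 7.638 mg
L-glutamine: 1.71 g/L × 2.07 L = 3.540 g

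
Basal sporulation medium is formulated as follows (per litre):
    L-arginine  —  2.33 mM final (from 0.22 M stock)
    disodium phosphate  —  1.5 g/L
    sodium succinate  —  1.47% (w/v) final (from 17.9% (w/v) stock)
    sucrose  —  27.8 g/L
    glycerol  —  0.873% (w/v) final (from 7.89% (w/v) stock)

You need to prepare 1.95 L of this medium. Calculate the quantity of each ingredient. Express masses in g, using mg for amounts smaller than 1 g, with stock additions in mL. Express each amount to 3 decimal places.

Scale factor relative to 1 L: 1.95.
L-arginine: V = C2·V2/C1 = 2.33 mM × 1950 mL ÷ 220 mM = 20.652 mL
disodium phosphate: 1.5 g/L × 1.95 L = 2.925 g
sodium succinate: C1V1 = C2V2 → 1.47% ÷ 17.9% × 1950 mL = 160.140 mL
sucrose: 27.8 g/L × 1.95 L = 54.210 g
glycerol: C1V1 = C2V2 → 0.873% ÷ 7.89% × 1950 mL = 215.760 mL

L-arginine 20.652 mL; disodium phosphate 2.925 g; sodium succinate 160.140 mL; sucrose 54.210 g; glycerol 215.760 mL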